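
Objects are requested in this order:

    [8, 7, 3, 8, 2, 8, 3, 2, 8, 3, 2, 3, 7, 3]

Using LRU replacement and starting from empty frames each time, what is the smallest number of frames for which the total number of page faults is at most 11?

f=1: 14 faults
f=2: 11 faults
f=3: 5 faults
f=4: 4 faults
Smallest f with faults ≤ 11 is 2.

2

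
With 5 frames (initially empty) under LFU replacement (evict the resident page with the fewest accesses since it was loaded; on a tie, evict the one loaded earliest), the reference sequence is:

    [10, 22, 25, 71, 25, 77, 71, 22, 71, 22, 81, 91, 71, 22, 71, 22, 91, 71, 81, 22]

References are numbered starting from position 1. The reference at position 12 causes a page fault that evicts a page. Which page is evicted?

77

pos 1: 10 → miss, frames [10]
pos 2: 22 → miss, frames [10, 22]
pos 3: 25 → miss, frames [10, 22, 25]
pos 4: 71 → miss, frames [10, 22, 25, 71]
pos 5: 25 → hit
pos 6: 77 → miss, frames [10, 22, 25, 71, 77]
pos 7: 71 → hit
pos 8: 22 → hit
pos 9: 71 → hit
pos 10: 22 → hit
pos 11: 81 → miss, evict 10, frames [22, 25, 71, 77, 81]
pos 12: 91 → miss, evict 77, frames [22, 25, 71, 81, 91]
At position 12, page 77 is evicted.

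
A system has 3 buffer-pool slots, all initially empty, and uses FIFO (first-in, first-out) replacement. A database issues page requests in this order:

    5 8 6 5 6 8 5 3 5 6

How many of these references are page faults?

5

5 → fault, frames [5]
8 → fault, frames [5, 8]
6 → fault, frames [5, 8, 6]
5 → hit
6 → hit
8 → hit
5 → hit
3 → fault, evict 5, frames [8, 6, 3]
5 → fault, evict 8, frames [6, 3, 5]
6 → hit
Page faults: 5.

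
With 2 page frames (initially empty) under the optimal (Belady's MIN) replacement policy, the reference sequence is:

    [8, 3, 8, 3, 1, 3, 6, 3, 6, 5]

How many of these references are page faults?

8 → fault, frames [8]
3 → fault, frames [8, 3]
8 → hit
3 → hit
1 → fault, evict 8, frames [3, 1]
3 → hit
6 → fault, evict 1, frames [3, 6]
3 → hit
6 → hit
5 → fault, evict 6, frames [3, 5]
Page faults: 5.

5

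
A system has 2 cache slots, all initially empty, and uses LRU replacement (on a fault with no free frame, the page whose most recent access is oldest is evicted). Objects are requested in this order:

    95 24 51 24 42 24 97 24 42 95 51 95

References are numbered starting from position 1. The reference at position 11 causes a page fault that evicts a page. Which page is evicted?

pos 1: 95 → miss, frames {95}
pos 2: 24 → miss, frames {95,24}
pos 3: 51 → miss, evict 95, frames {24,51}
pos 4: 24 → hit
pos 5: 42 → miss, evict 51, frames {24,42}
pos 6: 24 → hit
pos 7: 97 → miss, evict 42, frames {24,97}
pos 8: 24 → hit
pos 9: 42 → miss, evict 97, frames {24,42}
pos 10: 95 → miss, evict 24, frames {42,95}
pos 11: 51 → miss, evict 42, frames {95,51}
At position 11, page 42 is evicted.

42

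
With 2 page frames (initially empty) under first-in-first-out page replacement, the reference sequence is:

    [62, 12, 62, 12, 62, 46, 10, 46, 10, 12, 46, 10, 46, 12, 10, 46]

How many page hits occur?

7

62: fault, frames [62]
12: fault, frames [62, 12]
62: hit
12: hit
62: hit
46: fault, evict 62, frames [12, 46]
10: fault, evict 12, frames [46, 10]
46: hit
10: hit
12: fault, evict 46, frames [10, 12]
46: fault, evict 10, frames [12, 46]
10: fault, evict 12, frames [46, 10]
46: hit
12: fault, evict 46, frames [10, 12]
10: hit
46: fault, evict 10, frames [12, 46]
Hits: 7.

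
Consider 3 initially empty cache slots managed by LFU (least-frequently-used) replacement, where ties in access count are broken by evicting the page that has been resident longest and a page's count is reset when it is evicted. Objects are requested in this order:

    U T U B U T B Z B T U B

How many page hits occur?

U -> fault, frames {U}
T -> fault, frames {U,T}
U -> hit
B -> fault, frames {U,T,B}
U -> hit
T -> hit
B -> hit
Z -> fault, evict T, frames {U,B,Z}
B -> hit
T -> fault, evict Z, frames {U,B,T}
U -> hit
B -> hit
Hits: 7.

7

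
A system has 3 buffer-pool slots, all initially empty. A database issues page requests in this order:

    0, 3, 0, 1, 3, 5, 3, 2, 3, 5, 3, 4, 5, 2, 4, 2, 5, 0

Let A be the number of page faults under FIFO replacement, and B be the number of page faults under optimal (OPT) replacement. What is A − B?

Under FIFO: F F . F . F . F F . . F F F . . . F → 10 faults.
Under OPT: F F . F . F . F . . . F . . . . . F → 7 faults.
A − B = 10 − 7 = 3.

3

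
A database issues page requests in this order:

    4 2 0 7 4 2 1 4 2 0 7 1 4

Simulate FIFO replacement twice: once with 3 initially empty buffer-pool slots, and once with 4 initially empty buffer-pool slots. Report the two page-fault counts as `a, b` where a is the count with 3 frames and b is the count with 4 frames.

10, 11

3 frames: F F F F F F F . . F F . F → 10 faults.
4 frames: F F F F . . F F F F F F F → 11 faults.
11 > 10: adding a frame increased faults — Belady's anomaly.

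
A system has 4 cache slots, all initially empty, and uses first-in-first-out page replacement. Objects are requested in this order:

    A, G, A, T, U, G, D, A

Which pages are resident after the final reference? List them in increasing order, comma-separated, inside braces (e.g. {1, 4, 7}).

{A, D, T, U}

A → fault, frames (A)
G → fault, frames (A G)
A → hit
T → fault, frames (A G T)
U → fault, frames (A G T U)
G → hit
D → fault, evict A, frames (G T U D)
A → fault, evict G, frames (T U D A)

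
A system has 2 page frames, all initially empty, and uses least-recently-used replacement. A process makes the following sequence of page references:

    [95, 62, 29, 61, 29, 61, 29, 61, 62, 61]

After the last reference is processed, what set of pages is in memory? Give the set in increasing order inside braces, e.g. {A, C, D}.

{61, 62}

95: fault, frames [95]
62: fault, frames [95, 62]
29: fault, evict 95, frames [62, 29]
61: fault, evict 62, frames [29, 61]
29: hit
61: hit
29: hit
61: hit
62: fault, evict 29, frames [61, 62]
61: hit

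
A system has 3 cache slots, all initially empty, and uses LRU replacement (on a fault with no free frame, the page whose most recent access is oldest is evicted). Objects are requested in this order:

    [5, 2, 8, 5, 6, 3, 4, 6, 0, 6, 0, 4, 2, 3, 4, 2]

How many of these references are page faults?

9

5 -> miss, frames {5}
2 -> miss, frames {5,2}
8 -> miss, frames {5,2,8}
5 -> hit
6 -> miss, evict 2, frames {8,5,6}
3 -> miss, evict 8, frames {5,6,3}
4 -> miss, evict 5, frames {6,3,4}
6 -> hit
0 -> miss, evict 3, frames {4,6,0}
6 -> hit
0 -> hit
4 -> hit
2 -> miss, evict 6, frames {0,4,2}
3 -> miss, evict 0, frames {4,2,3}
4 -> hit
2 -> hit
Page faults: 9.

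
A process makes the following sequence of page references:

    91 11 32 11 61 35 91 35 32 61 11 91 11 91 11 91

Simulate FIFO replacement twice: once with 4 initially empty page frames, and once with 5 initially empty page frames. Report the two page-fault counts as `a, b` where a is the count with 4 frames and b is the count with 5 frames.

7, 5

4 frames: F F F . F F F . . . F . . . . . → 7 faults.
5 frames: F F F . F F . . . . . . . . . . → 5 faults.
5 < 7: adding a frame reduced faults, as is typical.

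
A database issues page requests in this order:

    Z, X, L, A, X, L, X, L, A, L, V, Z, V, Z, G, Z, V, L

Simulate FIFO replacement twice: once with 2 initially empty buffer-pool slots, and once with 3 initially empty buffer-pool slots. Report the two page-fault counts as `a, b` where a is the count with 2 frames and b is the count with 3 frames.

2 frames: F F F F F F . . F . F F . . F . F F → 12 faults.
3 frames: F F F F . . . . . . F F . . F . . F → 8 faults.
8 < 12: adding a frame reduced faults, as is typical.

12, 8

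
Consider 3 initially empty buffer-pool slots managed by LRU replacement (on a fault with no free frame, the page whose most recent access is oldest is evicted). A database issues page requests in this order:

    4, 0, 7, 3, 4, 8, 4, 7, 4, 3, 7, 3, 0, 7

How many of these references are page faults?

4: fault, frames {4}
0: fault, frames {4,0}
7: fault, frames {4,0,7}
3: fault, evict 4, frames {0,7,3}
4: fault, evict 0, frames {7,3,4}
8: fault, evict 7, frames {3,4,8}
4: hit
7: fault, evict 3, frames {8,4,7}
4: hit
3: fault, evict 8, frames {7,4,3}
7: hit
3: hit
0: fault, evict 4, frames {7,3,0}
7: hit
Page faults: 9.

9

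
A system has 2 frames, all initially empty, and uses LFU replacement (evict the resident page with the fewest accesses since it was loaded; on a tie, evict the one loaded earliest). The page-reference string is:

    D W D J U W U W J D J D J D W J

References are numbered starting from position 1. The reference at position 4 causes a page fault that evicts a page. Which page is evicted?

W

pos 1: D → miss, frames {D}
pos 2: W → miss, frames {D,W}
pos 3: D → hit
pos 4: J → miss, evict W, frames {D,J}
At position 4, page W is evicted.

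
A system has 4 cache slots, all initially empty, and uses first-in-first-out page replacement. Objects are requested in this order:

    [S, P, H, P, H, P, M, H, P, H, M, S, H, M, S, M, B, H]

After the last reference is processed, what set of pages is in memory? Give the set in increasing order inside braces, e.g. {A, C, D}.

{B, H, M, P}

S -> fault, frames (S)
P -> fault, frames (S P)
H -> fault, frames (S P H)
P -> hit
H -> hit
P -> hit
M -> fault, frames (S P H M)
H -> hit
P -> hit
H -> hit
M -> hit
S -> hit
H -> hit
M -> hit
S -> hit
M -> hit
B -> fault, evict S, frames (P H M B)
H -> hit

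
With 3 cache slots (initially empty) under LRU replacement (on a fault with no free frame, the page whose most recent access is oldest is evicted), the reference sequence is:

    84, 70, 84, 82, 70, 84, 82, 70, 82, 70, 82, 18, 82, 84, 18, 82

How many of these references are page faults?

5

84 -> fault, frames {84}
70 -> fault, frames {84,70}
84 -> hit
82 -> fault, frames {70,84,82}
70 -> hit
84 -> hit
82 -> hit
70 -> hit
82 -> hit
70 -> hit
82 -> hit
18 -> fault, evict 84, frames {70,82,18}
82 -> hit
84 -> fault, evict 70, frames {18,82,84}
18 -> hit
82 -> hit
Page faults: 5.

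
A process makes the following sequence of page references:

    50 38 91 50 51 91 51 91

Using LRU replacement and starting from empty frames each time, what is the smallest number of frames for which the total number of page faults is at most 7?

2

f=1: 8 faults
f=2: 6 faults
f=3: 4 faults
f=4: 4 faults
Smallest f with faults ≤ 7 is 2.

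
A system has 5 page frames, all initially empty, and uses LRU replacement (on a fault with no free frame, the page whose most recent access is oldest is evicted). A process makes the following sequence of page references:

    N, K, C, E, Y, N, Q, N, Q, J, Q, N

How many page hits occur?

N -> miss, frames {N}
K -> miss, frames {N,K}
C -> miss, frames {N,K,C}
E -> miss, frames {N,K,C,E}
Y -> miss, frames {N,K,C,E,Y}
N -> hit
Q -> miss, evict K, frames {C,E,Y,N,Q}
N -> hit
Q -> hit
J -> miss, evict C, frames {E,Y,N,Q,J}
Q -> hit
N -> hit
Hits: 5.

5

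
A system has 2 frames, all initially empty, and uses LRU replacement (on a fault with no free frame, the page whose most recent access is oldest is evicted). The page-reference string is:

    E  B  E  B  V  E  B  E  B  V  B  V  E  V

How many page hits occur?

E → miss, frames [E]
B → miss, frames [E, B]
E → hit
B → hit
V → miss, evict E, frames [B, V]
E → miss, evict B, frames [V, E]
B → miss, evict V, frames [E, B]
E → hit
B → hit
V → miss, evict E, frames [B, V]
B → hit
V → hit
E → miss, evict B, frames [V, E]
V → hit
Hits: 7.

7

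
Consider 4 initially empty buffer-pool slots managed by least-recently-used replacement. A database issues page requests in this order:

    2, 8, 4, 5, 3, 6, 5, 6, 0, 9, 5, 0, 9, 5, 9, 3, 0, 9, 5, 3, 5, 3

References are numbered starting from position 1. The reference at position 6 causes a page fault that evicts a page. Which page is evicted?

pos 1: 2: fault, frames {2}
pos 2: 8: fault, frames {2,8}
pos 3: 4: fault, frames {2,8,4}
pos 4: 5: fault, frames {2,8,4,5}
pos 5: 3: fault, evict 2, frames {8,4,5,3}
pos 6: 6: fault, evict 8, frames {4,5,3,6}
At position 6, page 8 is evicted.

8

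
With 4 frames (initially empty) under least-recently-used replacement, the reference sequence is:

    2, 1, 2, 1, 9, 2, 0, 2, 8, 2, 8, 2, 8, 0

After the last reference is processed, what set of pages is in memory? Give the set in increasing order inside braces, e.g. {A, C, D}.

2 → fault, frames [2]
1 → fault, frames [2, 1]
2 → hit
1 → hit
9 → fault, frames [2, 1, 9]
2 → hit
0 → fault, frames [1, 9, 2, 0]
2 → hit
8 → fault, evict 1, frames [9, 0, 2, 8]
2 → hit
8 → hit
2 → hit
8 → hit
0 → hit

{0, 2, 8, 9}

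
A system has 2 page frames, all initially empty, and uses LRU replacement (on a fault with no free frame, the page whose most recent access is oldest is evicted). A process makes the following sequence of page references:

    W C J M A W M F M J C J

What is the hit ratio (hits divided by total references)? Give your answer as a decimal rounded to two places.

W: fault, frames {W}
C: fault, frames {W,C}
J: fault, evict W, frames {C,J}
M: fault, evict C, frames {J,M}
A: fault, evict J, frames {M,A}
W: fault, evict M, frames {A,W}
M: fault, evict A, frames {W,M}
F: fault, evict W, frames {M,F}
M: hit
J: fault, evict F, frames {M,J}
C: fault, evict M, frames {J,C}
J: hit
Hits: 2 of 12 references → 2/12 = 0.1667.

0.17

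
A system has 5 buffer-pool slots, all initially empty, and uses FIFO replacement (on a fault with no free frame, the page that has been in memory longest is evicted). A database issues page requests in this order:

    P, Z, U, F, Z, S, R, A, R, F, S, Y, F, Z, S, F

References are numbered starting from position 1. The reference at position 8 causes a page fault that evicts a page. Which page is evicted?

pos 1: P -> fault, frames {P}
pos 2: Z -> fault, frames {P,Z}
pos 3: U -> fault, frames {P,Z,U}
pos 4: F -> fault, frames {P,Z,U,F}
pos 5: Z -> hit
pos 6: S -> fault, frames {P,Z,U,F,S}
pos 7: R -> fault, evict P, frames {Z,U,F,S,R}
pos 8: A -> fault, evict Z, frames {U,F,S,R,A}
At position 8, page Z is evicted.

Z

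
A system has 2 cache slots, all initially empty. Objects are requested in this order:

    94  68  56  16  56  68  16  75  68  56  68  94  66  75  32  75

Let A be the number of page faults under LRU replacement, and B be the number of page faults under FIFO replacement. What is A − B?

Under LRU: F F F F . F F F F F . F F F F . → 13 faults.
Under FIFO: F F F F . F . F . F F F F F F . → 12 faults.
A − B = 13 − 12 = 1.

1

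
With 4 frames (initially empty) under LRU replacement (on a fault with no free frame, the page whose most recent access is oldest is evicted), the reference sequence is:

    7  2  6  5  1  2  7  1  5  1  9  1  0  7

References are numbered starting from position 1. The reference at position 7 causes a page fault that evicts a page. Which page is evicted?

pos 1: 7 → miss, frames {7}
pos 2: 2 → miss, frames {7,2}
pos 3: 6 → miss, frames {7,2,6}
pos 4: 5 → miss, frames {7,2,6,5}
pos 5: 1 → miss, evict 7, frames {2,6,5,1}
pos 6: 2 → hit
pos 7: 7 → miss, evict 6, frames {5,1,2,7}
At position 7, page 6 is evicted.

6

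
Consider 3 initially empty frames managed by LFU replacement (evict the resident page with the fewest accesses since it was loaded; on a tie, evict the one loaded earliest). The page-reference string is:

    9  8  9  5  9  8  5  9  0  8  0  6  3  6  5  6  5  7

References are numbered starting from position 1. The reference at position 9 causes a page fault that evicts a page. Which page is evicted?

8

pos 1: 9 -> miss, frames {9}
pos 2: 8 -> miss, frames {9,8}
pos 3: 9 -> hit
pos 4: 5 -> miss, frames {9,8,5}
pos 5: 9 -> hit
pos 6: 8 -> hit
pos 7: 5 -> hit
pos 8: 9 -> hit
pos 9: 0 -> miss, evict 8, frames {9,5,0}
At position 9, page 8 is evicted.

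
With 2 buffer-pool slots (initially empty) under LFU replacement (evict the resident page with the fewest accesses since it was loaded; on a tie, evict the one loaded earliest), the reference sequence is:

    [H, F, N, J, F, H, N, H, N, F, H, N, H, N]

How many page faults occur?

9

H -> miss, frames (H)
F -> miss, frames (H F)
N -> miss, evict H, frames (F N)
J -> miss, evict F, frames (N J)
F -> miss, evict N, frames (J F)
H -> miss, evict J, frames (F H)
N -> miss, evict F, frames (H N)
H -> hit
N -> hit
F -> miss, evict H, frames (N F)
H -> miss, evict F, frames (N H)
N -> hit
H -> hit
N -> hit
Page faults: 9.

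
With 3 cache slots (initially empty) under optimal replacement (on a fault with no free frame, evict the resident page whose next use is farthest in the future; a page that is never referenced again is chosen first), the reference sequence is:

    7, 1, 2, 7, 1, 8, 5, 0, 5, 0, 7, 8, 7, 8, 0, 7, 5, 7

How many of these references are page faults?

7 → fault, frames (7)
1 → fault, frames (7 1)
2 → fault, frames (7 1 2)
7 → hit
1 → hit
8 → fault, evict 2, frames (7 1 8)
5 → fault, evict 1, frames (7 8 5)
0 → fault, evict 8, frames (7 5 0)
5 → hit
0 → hit
7 → hit
8 → fault, evict 5, frames (7 0 8)
7 → hit
8 → hit
0 → hit
7 → hit
5 → fault, evict 8, frames (7 0 5)
7 → hit
Page faults: 8.

8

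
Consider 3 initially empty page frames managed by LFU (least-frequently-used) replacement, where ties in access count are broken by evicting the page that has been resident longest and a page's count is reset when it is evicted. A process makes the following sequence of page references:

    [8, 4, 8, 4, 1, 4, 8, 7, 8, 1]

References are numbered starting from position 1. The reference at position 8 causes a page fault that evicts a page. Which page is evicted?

pos 1: 8 -> fault, frames [8]
pos 2: 4 -> fault, frames [8, 4]
pos 3: 8 -> hit
pos 4: 4 -> hit
pos 5: 1 -> fault, frames [8, 4, 1]
pos 6: 4 -> hit
pos 7: 8 -> hit
pos 8: 7 -> fault, evict 1, frames [8, 4, 7]
At position 8, page 1 is evicted.

1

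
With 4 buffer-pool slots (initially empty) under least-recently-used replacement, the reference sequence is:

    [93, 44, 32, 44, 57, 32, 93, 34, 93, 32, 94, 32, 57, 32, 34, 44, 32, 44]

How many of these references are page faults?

93: miss, frames [93]
44: miss, frames [93, 44]
32: miss, frames [93, 44, 32]
44: hit
57: miss, frames [93, 32, 44, 57]
32: hit
93: hit
34: miss, evict 44, frames [57, 32, 93, 34]
93: hit
32: hit
94: miss, evict 57, frames [34, 93, 32, 94]
32: hit
57: miss, evict 34, frames [93, 94, 32, 57]
32: hit
34: miss, evict 93, frames [94, 57, 32, 34]
44: miss, evict 94, frames [57, 32, 34, 44]
32: hit
44: hit
Page faults: 9.

9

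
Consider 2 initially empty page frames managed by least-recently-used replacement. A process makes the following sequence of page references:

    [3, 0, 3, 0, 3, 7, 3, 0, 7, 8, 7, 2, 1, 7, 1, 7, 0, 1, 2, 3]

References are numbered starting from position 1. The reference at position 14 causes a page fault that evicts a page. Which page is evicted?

pos 1: 3 → fault, frames {3}
pos 2: 0 → fault, frames {3,0}
pos 3: 3 → hit
pos 4: 0 → hit
pos 5: 3 → hit
pos 6: 7 → fault, evict 0, frames {3,7}
pos 7: 3 → hit
pos 8: 0 → fault, evict 7, frames {3,0}
pos 9: 7 → fault, evict 3, frames {0,7}
pos 10: 8 → fault, evict 0, frames {7,8}
pos 11: 7 → hit
pos 12: 2 → fault, evict 8, frames {7,2}
pos 13: 1 → fault, evict 7, frames {2,1}
pos 14: 7 → fault, evict 2, frames {1,7}
At position 14, page 2 is evicted.

2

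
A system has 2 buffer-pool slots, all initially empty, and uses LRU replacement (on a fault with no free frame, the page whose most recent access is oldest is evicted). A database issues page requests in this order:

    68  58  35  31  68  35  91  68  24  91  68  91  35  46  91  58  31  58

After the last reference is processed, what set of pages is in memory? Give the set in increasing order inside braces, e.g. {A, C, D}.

{31, 58}

68 -> miss, frames {68}
58 -> miss, frames {68,58}
35 -> miss, evict 68, frames {58,35}
31 -> miss, evict 58, frames {35,31}
68 -> miss, evict 35, frames {31,68}
35 -> miss, evict 31, frames {68,35}
91 -> miss, evict 68, frames {35,91}
68 -> miss, evict 35, frames {91,68}
24 -> miss, evict 91, frames {68,24}
91 -> miss, evict 68, frames {24,91}
68 -> miss, evict 24, frames {91,68}
91 -> hit
35 -> miss, evict 68, frames {91,35}
46 -> miss, evict 91, frames {35,46}
91 -> miss, evict 35, frames {46,91}
58 -> miss, evict 46, frames {91,58}
31 -> miss, evict 91, frames {58,31}
58 -> hit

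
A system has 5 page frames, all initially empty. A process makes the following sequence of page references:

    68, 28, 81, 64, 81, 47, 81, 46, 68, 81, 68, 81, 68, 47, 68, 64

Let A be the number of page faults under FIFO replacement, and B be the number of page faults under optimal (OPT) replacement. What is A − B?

1

Under FIFO: F F F F . F . F F . . . . . . . → 7 faults.
Under OPT: F F F F . F . F . . . . . . . . → 6 faults.
A − B = 7 − 6 = 1.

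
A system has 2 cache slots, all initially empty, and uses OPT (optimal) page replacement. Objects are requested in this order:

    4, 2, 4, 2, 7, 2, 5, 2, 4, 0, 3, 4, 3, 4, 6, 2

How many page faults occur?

4 → miss, frames [4]
2 → miss, frames [4, 2]
4 → hit
2 → hit
7 → miss, evict 4, frames [2, 7]
2 → hit
5 → miss, evict 7, frames [2, 5]
2 → hit
4 → miss, evict 5, frames [2, 4]
0 → miss, evict 2, frames [4, 0]
3 → miss, evict 0, frames [4, 3]
4 → hit
3 → hit
4 → hit
6 → miss, evict 3, frames [4, 6]
2 → miss, evict 6, frames [4, 2]
Page faults: 9.

9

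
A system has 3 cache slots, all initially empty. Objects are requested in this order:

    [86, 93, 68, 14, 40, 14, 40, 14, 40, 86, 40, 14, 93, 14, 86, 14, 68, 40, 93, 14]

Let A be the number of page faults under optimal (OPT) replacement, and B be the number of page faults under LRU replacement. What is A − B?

Under OPT: F F F F F . . . . . . . F . . . F F . . → 8 faults.
Under LRU: F F F F F . . . . F . . F . F . F F F F → 12 faults.
A − B = 8 − 12 = -4.

-4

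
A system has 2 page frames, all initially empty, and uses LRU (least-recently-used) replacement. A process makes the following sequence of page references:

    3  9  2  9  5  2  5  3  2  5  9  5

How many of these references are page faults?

3: miss, frames {3}
9: miss, frames {3,9}
2: miss, evict 3, frames {9,2}
9: hit
5: miss, evict 2, frames {9,5}
2: miss, evict 9, frames {5,2}
5: hit
3: miss, evict 2, frames {5,3}
2: miss, evict 5, frames {3,2}
5: miss, evict 3, frames {2,5}
9: miss, evict 2, frames {5,9}
5: hit
Page faults: 9.

9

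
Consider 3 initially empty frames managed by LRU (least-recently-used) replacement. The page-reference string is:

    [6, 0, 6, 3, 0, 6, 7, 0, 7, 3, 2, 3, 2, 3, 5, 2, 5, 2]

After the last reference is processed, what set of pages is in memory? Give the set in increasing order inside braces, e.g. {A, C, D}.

{2, 3, 5}

6 -> miss, frames (6)
0 -> miss, frames (6 0)
6 -> hit
3 -> miss, frames (0 6 3)
0 -> hit
6 -> hit
7 -> miss, evict 3, frames (0 6 7)
0 -> hit
7 -> hit
3 -> miss, evict 6, frames (0 7 3)
2 -> miss, evict 0, frames (7 3 2)
3 -> hit
2 -> hit
3 -> hit
5 -> miss, evict 7, frames (2 3 5)
2 -> hit
5 -> hit
2 -> hit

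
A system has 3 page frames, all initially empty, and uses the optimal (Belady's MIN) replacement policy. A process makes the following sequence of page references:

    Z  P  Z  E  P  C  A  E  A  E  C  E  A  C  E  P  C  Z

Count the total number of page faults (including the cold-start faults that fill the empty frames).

7

Z -> miss, frames (Z)
P -> miss, frames (Z P)
Z -> hit
E -> miss, frames (Z P E)
P -> hit
C -> miss, evict Z, frames (P E C)
A -> miss, evict P, frames (E C A)
E -> hit
A -> hit
E -> hit
C -> hit
E -> hit
A -> hit
C -> hit
E -> hit
P -> miss, evict A, frames (E C P)
C -> hit
Z -> miss, evict P, frames (E C Z)
Page faults: 7.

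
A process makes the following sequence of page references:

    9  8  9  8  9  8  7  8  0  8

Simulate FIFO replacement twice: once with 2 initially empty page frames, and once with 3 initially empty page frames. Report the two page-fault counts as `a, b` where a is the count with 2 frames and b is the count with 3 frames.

2 frames: F F . . . . F . F F → 5 faults.
3 frames: F F . . . . F . F . → 4 faults.
4 < 5: adding a frame reduced faults, as is typical.

5, 4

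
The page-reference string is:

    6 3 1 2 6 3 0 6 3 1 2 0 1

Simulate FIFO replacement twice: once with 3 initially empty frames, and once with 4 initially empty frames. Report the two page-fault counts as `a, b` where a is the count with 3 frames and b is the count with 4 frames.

3 frames: F F F F F F F . . F F . . → 9 faults.
4 frames: F F F F . . F F F F F F . → 10 faults.
10 > 9: adding a frame increased faults — Belady's anomaly.

9, 10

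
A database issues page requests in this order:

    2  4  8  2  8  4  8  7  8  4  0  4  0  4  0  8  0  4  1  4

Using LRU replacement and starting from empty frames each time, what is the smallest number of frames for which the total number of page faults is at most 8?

3

f=1: 20 faults
f=2: 11 faults
f=3: 6 faults
f=4: 6 faults
f=5: 6 faults
f=6: 6 faults
Smallest f with faults ≤ 8 is 3.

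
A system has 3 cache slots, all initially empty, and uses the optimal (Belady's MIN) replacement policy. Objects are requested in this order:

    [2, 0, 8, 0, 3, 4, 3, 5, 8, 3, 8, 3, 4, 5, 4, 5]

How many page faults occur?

2 -> fault, frames (2)
0 -> fault, frames (2 0)
8 -> fault, frames (2 0 8)
0 -> hit
3 -> fault, evict 0, frames (2 8 3)
4 -> fault, evict 2, frames (8 3 4)
3 -> hit
5 -> fault, evict 4, frames (8 3 5)
8 -> hit
3 -> hit
8 -> hit
3 -> hit
4 -> fault, evict 3, frames (8 5 4)
5 -> hit
4 -> hit
5 -> hit
Page faults: 7.

7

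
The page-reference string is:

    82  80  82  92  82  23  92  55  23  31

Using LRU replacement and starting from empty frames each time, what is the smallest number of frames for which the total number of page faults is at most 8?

f=1: 10 faults
f=2: 8 faults
f=3: 6 faults
f=4: 6 faults
f=5: 6 faults
f=6: 6 faults
Smallest f with faults ≤ 8 is 2.

2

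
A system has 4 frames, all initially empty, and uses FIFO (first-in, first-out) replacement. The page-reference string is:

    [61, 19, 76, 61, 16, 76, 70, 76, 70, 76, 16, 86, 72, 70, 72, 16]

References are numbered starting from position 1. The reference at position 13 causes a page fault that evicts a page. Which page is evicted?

76

pos 1: 61 → miss, frames {61}
pos 2: 19 → miss, frames {61,19}
pos 3: 76 → miss, frames {61,19,76}
pos 4: 61 → hit
pos 5: 16 → miss, frames {61,19,76,16}
pos 6: 76 → hit
pos 7: 70 → miss, evict 61, frames {19,76,16,70}
pos 8: 76 → hit
pos 9: 70 → hit
pos 10: 76 → hit
pos 11: 16 → hit
pos 12: 86 → miss, evict 19, frames {76,16,70,86}
pos 13: 72 → miss, evict 76, frames {16,70,86,72}
At position 13, page 76 is evicted.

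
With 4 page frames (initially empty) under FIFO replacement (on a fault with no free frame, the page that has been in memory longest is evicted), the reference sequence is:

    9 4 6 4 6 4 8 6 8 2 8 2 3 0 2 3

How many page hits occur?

9: fault, frames (9)
4: fault, frames (9 4)
6: fault, frames (9 4 6)
4: hit
6: hit
4: hit
8: fault, frames (9 4 6 8)
6: hit
8: hit
2: fault, evict 9, frames (4 6 8 2)
8: hit
2: hit
3: fault, evict 4, frames (6 8 2 3)
0: fault, evict 6, frames (8 2 3 0)
2: hit
3: hit
Hits: 9.

9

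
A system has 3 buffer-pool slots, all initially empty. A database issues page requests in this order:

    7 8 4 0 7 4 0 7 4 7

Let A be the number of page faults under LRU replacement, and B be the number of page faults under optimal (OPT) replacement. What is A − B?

1

Under LRU: F F F F F . . . . . → 5 faults.
Under OPT: F F F F . . . . . . → 4 faults.
A − B = 5 − 4 = 1.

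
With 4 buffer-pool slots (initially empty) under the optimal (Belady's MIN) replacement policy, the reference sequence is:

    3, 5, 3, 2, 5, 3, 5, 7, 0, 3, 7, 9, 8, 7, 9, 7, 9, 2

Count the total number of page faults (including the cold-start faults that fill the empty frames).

7

3 → miss, frames [3]
5 → miss, frames [3, 5]
3 → hit
2 → miss, frames [3, 5, 2]
5 → hit
3 → hit
5 → hit
7 → miss, frames [3, 5, 2, 7]
0 → miss, evict 5, frames [3, 2, 7, 0]
3 → hit
7 → hit
9 → miss, evict 0, frames [3, 2, 7, 9]
8 → miss, evict 3, frames [2, 7, 9, 8]
7 → hit
9 → hit
7 → hit
9 → hit
2 → hit
Page faults: 7.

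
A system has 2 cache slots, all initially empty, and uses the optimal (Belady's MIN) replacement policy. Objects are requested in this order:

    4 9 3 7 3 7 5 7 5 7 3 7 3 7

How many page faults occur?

4 -> miss, frames [4]
9 -> miss, frames [4, 9]
3 -> miss, evict 9, frames [4, 3]
7 -> miss, evict 4, frames [3, 7]
3 -> hit
7 -> hit
5 -> miss, evict 3, frames [7, 5]
7 -> hit
5 -> hit
7 -> hit
3 -> miss, evict 5, frames [7, 3]
7 -> hit
3 -> hit
7 -> hit
Page faults: 6.

6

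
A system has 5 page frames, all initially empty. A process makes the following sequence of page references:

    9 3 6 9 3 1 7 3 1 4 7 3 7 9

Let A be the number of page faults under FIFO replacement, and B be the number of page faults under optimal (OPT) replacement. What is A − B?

1

Under FIFO: F F F . . F F . . F . . . F → 7 faults.
Under OPT: F F F . . F F . . F . . . . → 6 faults.
A − B = 7 − 6 = 1.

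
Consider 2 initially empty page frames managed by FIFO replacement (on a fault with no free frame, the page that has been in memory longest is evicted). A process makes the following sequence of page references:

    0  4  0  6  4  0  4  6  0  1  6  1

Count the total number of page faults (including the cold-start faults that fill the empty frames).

9

0 → miss, frames [0]
4 → miss, frames [0, 4]
0 → hit
6 → miss, evict 0, frames [4, 6]
4 → hit
0 → miss, evict 4, frames [6, 0]
4 → miss, evict 6, frames [0, 4]
6 → miss, evict 0, frames [4, 6]
0 → miss, evict 4, frames [6, 0]
1 → miss, evict 6, frames [0, 1]
6 → miss, evict 0, frames [1, 6]
1 → hit
Page faults: 9.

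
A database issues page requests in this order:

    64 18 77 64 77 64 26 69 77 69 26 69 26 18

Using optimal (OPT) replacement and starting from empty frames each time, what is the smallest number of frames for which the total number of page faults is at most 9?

f=1: 14 faults
f=2: 7 faults
f=3: 6 faults
f=4: 5 faults
f=5: 5 faults
Smallest f with faults ≤ 9 is 2.

2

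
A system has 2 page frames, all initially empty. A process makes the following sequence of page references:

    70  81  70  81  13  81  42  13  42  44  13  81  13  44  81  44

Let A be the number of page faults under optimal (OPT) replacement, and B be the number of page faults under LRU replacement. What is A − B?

Under OPT: F F . . F . F . . F . F . F . . → 7 faults.
Under LRU: F F . . F . F F . F F F . F F . → 10 faults.
A − B = 7 − 10 = -3.

-3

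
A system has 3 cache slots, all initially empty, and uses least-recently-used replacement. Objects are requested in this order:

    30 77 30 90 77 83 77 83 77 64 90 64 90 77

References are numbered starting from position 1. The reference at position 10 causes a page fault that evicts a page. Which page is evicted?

pos 1: 30 → fault, frames {30}
pos 2: 77 → fault, frames {30,77}
pos 3: 30 → hit
pos 4: 90 → fault, frames {77,30,90}
pos 5: 77 → hit
pos 6: 83 → fault, evict 30, frames {90,77,83}
pos 7: 77 → hit
pos 8: 83 → hit
pos 9: 77 → hit
pos 10: 64 → fault, evict 90, frames {83,77,64}
At position 10, page 90 is evicted.

90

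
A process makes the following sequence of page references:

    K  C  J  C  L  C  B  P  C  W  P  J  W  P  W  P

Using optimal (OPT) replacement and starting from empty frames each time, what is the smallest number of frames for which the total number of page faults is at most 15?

2

f=1: 16 faults
f=2: 9 faults
f=3: 7 faults
f=4: 7 faults
f=5: 7 faults
f=6: 7 faults
f=7: 7 faults
Smallest f with faults ≤ 15 is 2.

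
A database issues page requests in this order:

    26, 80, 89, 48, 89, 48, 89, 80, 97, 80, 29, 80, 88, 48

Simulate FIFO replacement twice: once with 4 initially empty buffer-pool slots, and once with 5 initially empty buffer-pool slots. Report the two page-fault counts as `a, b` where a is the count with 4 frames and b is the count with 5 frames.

4 frames: F F F F . . . . F . F F F F → 9 faults.
5 frames: F F F F . . . . F . F . F . → 7 faults.
7 < 9: adding a frame reduced faults, as is typical.

9, 7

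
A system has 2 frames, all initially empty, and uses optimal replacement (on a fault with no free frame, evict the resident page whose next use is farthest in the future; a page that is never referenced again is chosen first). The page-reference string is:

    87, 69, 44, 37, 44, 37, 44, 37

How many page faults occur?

4

87 -> miss, frames (87)
69 -> miss, frames (87 69)
44 -> miss, evict 69, frames (87 44)
37 -> miss, evict 87, frames (44 37)
44 -> hit
37 -> hit
44 -> hit
37 -> hit
Page faults: 4.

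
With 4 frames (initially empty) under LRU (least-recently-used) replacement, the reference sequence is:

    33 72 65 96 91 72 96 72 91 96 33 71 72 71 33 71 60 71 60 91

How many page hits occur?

10

33 -> fault, frames (33)
72 -> fault, frames (33 72)
65 -> fault, frames (33 72 65)
96 -> fault, frames (33 72 65 96)
91 -> fault, evict 33, frames (72 65 96 91)
72 -> hit
96 -> hit
72 -> hit
91 -> hit
96 -> hit
33 -> fault, evict 65, frames (72 91 96 33)
71 -> fault, evict 72, frames (91 96 33 71)
72 -> fault, evict 91, frames (96 33 71 72)
71 -> hit
33 -> hit
71 -> hit
60 -> fault, evict 96, frames (72 33 71 60)
71 -> hit
60 -> hit
91 -> fault, evict 72, frames (33 71 60 91)
Hits: 10.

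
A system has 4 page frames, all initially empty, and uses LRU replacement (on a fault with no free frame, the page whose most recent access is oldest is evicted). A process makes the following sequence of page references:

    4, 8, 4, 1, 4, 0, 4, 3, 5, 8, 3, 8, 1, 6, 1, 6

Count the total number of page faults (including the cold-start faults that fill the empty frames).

4 → miss, frames (4)
8 → miss, frames (4 8)
4 → hit
1 → miss, frames (8 4 1)
4 → hit
0 → miss, frames (8 1 4 0)
4 → hit
3 → miss, evict 8, frames (1 0 4 3)
5 → miss, evict 1, frames (0 4 3 5)
8 → miss, evict 0, frames (4 3 5 8)
3 → hit
8 → hit
1 → miss, evict 4, frames (5 3 8 1)
6 → miss, evict 5, frames (3 8 1 6)
1 → hit
6 → hit
Page faults: 9.

9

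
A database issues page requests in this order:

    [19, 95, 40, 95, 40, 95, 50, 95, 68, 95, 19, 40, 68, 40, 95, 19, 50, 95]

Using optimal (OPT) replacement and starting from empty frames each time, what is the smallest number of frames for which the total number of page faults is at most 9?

3

f=1: 18 faults
f=2: 10 faults
f=3: 8 faults
f=4: 6 faults
f=5: 5 faults
Smallest f with faults ≤ 9 is 3.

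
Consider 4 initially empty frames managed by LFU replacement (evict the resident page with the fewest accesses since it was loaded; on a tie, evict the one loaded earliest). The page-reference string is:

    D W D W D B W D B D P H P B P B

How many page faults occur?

D → fault, frames {D}
W → fault, frames {D,W}
D → hit
W → hit
D → hit
B → fault, frames {D,W,B}
W → hit
D → hit
B → hit
D → hit
P → fault, frames {D,W,B,P}
H → fault, evict P, frames {D,W,B,H}
P → fault, evict H, frames {D,W,B,P}
B → hit
P → hit
B → hit
Page faults: 6.

6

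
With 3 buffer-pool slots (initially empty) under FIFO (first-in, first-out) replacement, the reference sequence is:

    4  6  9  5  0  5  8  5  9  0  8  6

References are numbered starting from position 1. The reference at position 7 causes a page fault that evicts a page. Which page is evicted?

9

pos 1: 4 → fault, frames [4]
pos 2: 6 → fault, frames [4, 6]
pos 3: 9 → fault, frames [4, 6, 9]
pos 4: 5 → fault, evict 4, frames [6, 9, 5]
pos 5: 0 → fault, evict 6, frames [9, 5, 0]
pos 6: 5 → hit
pos 7: 8 → fault, evict 9, frames [5, 0, 8]
At position 7, page 9 is evicted.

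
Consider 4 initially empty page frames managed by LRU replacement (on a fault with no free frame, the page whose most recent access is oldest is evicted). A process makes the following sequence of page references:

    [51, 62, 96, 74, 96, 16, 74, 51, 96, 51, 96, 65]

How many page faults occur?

51: miss, frames (51)
62: miss, frames (51 62)
96: miss, frames (51 62 96)
74: miss, frames (51 62 96 74)
96: hit
16: miss, evict 51, frames (62 74 96 16)
74: hit
51: miss, evict 62, frames (96 16 74 51)
96: hit
51: hit
96: hit
65: miss, evict 16, frames (74 51 96 65)
Page faults: 7.

7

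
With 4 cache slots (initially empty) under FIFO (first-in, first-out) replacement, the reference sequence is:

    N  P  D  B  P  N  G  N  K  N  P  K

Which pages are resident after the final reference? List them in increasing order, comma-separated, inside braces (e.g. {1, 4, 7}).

N → miss, frames (N)
P → miss, frames (N P)
D → miss, frames (N P D)
B → miss, frames (N P D B)
P → hit
N → hit
G → miss, evict N, frames (P D B G)
N → miss, evict P, frames (D B G N)
K → miss, evict D, frames (B G N K)
N → hit
P → miss, evict B, frames (G N K P)
K → hit

{G, K, N, P}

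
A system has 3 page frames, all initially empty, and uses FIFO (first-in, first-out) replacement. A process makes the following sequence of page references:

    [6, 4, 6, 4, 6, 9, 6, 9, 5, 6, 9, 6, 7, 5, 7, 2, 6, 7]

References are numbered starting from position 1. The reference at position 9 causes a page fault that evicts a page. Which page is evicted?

pos 1: 6: fault, frames {6}
pos 2: 4: fault, frames {6,4}
pos 3: 6: hit
pos 4: 4: hit
pos 5: 6: hit
pos 6: 9: fault, frames {6,4,9}
pos 7: 6: hit
pos 8: 9: hit
pos 9: 5: fault, evict 6, frames {4,9,5}
At position 9, page 6 is evicted.

6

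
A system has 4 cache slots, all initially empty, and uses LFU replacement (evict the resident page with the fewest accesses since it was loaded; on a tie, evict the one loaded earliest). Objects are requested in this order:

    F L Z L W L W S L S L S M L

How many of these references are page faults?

6

F: miss, frames (F)
L: miss, frames (F L)
Z: miss, frames (F L Z)
L: hit
W: miss, frames (F L Z W)
L: hit
W: hit
S: miss, evict F, frames (L Z W S)
L: hit
S: hit
L: hit
S: hit
M: miss, evict Z, frames (L W S M)
L: hit
Page faults: 6.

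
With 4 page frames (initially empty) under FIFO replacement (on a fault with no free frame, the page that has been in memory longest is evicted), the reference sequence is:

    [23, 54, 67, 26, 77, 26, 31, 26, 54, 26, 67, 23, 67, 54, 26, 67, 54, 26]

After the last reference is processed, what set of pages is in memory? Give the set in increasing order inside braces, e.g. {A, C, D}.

23 -> miss, frames [23]
54 -> miss, frames [23, 54]
67 -> miss, frames [23, 54, 67]
26 -> miss, frames [23, 54, 67, 26]
77 -> miss, evict 23, frames [54, 67, 26, 77]
26 -> hit
31 -> miss, evict 54, frames [67, 26, 77, 31]
26 -> hit
54 -> miss, evict 67, frames [26, 77, 31, 54]
26 -> hit
67 -> miss, evict 26, frames [77, 31, 54, 67]
23 -> miss, evict 77, frames [31, 54, 67, 23]
67 -> hit
54 -> hit
26 -> miss, evict 31, frames [54, 67, 23, 26]
67 -> hit
54 -> hit
26 -> hit

{23, 26, 54, 67}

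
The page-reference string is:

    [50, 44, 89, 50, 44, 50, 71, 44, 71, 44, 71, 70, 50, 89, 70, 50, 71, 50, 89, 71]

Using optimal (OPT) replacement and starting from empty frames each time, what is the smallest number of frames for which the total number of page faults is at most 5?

f=1: 20 faults
f=2: 11 faults
f=3: 7 faults
f=4: 5 faults
f=5: 5 faults
Smallest f with faults ≤ 5 is 4.

4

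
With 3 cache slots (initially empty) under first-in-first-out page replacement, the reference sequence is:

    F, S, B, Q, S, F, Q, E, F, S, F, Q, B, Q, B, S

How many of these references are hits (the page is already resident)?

7

F → fault, frames [F]
S → fault, frames [F, S]
B → fault, frames [F, S, B]
Q → fault, evict F, frames [S, B, Q]
S → hit
F → fault, evict S, frames [B, Q, F]
Q → hit
E → fault, evict B, frames [Q, F, E]
F → hit
S → fault, evict Q, frames [F, E, S]
F → hit
Q → fault, evict F, frames [E, S, Q]
B → fault, evict E, frames [S, Q, B]
Q → hit
B → hit
S → hit
Hits: 7.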